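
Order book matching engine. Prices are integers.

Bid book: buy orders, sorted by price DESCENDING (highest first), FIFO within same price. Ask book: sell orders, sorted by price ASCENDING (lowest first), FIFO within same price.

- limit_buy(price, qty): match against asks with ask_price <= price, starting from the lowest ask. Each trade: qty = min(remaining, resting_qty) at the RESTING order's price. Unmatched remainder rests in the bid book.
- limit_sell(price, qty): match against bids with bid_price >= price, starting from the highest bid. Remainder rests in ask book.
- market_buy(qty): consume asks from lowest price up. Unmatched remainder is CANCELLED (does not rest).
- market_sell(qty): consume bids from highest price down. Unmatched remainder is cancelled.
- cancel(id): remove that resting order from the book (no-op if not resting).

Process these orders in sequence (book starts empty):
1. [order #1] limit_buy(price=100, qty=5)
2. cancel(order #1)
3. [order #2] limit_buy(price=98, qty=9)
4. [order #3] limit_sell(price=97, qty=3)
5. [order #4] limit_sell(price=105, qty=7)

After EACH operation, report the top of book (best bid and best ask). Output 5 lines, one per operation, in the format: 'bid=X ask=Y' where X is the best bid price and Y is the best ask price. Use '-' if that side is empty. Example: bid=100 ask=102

After op 1 [order #1] limit_buy(price=100, qty=5): fills=none; bids=[#1:5@100] asks=[-]
After op 2 cancel(order #1): fills=none; bids=[-] asks=[-]
After op 3 [order #2] limit_buy(price=98, qty=9): fills=none; bids=[#2:9@98] asks=[-]
After op 4 [order #3] limit_sell(price=97, qty=3): fills=#2x#3:3@98; bids=[#2:6@98] asks=[-]
After op 5 [order #4] limit_sell(price=105, qty=7): fills=none; bids=[#2:6@98] asks=[#4:7@105]

Answer: bid=100 ask=-
bid=- ask=-
bid=98 ask=-
bid=98 ask=-
bid=98 ask=105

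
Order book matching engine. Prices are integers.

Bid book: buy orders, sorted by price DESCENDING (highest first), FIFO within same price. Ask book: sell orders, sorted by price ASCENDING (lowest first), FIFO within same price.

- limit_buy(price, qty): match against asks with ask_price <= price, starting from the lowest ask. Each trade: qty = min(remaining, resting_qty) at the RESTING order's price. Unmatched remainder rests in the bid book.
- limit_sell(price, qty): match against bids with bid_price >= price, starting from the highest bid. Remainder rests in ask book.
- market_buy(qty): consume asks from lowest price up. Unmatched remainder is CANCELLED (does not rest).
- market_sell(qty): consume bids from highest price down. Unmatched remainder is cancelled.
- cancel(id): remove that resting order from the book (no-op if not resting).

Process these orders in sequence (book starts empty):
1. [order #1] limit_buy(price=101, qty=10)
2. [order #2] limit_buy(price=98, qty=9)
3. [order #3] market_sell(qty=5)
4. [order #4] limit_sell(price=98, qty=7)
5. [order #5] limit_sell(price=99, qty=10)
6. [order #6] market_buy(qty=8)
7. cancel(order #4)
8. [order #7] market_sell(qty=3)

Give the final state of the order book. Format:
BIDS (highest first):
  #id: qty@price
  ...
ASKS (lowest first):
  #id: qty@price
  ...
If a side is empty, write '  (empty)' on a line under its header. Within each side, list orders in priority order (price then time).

Answer: BIDS (highest first):
  #2: 4@98
ASKS (lowest first):
  #5: 2@99

Derivation:
After op 1 [order #1] limit_buy(price=101, qty=10): fills=none; bids=[#1:10@101] asks=[-]
After op 2 [order #2] limit_buy(price=98, qty=9): fills=none; bids=[#1:10@101 #2:9@98] asks=[-]
After op 3 [order #3] market_sell(qty=5): fills=#1x#3:5@101; bids=[#1:5@101 #2:9@98] asks=[-]
After op 4 [order #4] limit_sell(price=98, qty=7): fills=#1x#4:5@101 #2x#4:2@98; bids=[#2:7@98] asks=[-]
After op 5 [order #5] limit_sell(price=99, qty=10): fills=none; bids=[#2:7@98] asks=[#5:10@99]
After op 6 [order #6] market_buy(qty=8): fills=#6x#5:8@99; bids=[#2:7@98] asks=[#5:2@99]
After op 7 cancel(order #4): fills=none; bids=[#2:7@98] asks=[#5:2@99]
After op 8 [order #7] market_sell(qty=3): fills=#2x#7:3@98; bids=[#2:4@98] asks=[#5:2@99]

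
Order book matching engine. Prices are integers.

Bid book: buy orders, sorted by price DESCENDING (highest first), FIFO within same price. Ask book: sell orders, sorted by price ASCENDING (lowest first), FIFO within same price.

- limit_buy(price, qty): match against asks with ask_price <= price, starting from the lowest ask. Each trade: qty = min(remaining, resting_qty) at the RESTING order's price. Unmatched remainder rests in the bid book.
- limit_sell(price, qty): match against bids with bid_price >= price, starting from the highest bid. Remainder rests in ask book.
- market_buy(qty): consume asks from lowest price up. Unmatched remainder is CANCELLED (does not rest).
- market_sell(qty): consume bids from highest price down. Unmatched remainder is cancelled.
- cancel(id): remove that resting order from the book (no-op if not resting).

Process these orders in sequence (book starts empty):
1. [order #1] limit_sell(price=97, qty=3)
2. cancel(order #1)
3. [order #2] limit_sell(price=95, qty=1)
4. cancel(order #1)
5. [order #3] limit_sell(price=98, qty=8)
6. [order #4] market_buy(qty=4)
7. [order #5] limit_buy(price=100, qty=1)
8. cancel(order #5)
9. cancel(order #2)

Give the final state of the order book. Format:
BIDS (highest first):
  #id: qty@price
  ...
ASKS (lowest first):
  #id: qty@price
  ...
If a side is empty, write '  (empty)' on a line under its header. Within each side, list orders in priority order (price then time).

After op 1 [order #1] limit_sell(price=97, qty=3): fills=none; bids=[-] asks=[#1:3@97]
After op 2 cancel(order #1): fills=none; bids=[-] asks=[-]
After op 3 [order #2] limit_sell(price=95, qty=1): fills=none; bids=[-] asks=[#2:1@95]
After op 4 cancel(order #1): fills=none; bids=[-] asks=[#2:1@95]
After op 5 [order #3] limit_sell(price=98, qty=8): fills=none; bids=[-] asks=[#2:1@95 #3:8@98]
After op 6 [order #4] market_buy(qty=4): fills=#4x#2:1@95 #4x#3:3@98; bids=[-] asks=[#3:5@98]
After op 7 [order #5] limit_buy(price=100, qty=1): fills=#5x#3:1@98; bids=[-] asks=[#3:4@98]
After op 8 cancel(order #5): fills=none; bids=[-] asks=[#3:4@98]
After op 9 cancel(order #2): fills=none; bids=[-] asks=[#3:4@98]

Answer: BIDS (highest first):
  (empty)
ASKS (lowest first):
  #3: 4@98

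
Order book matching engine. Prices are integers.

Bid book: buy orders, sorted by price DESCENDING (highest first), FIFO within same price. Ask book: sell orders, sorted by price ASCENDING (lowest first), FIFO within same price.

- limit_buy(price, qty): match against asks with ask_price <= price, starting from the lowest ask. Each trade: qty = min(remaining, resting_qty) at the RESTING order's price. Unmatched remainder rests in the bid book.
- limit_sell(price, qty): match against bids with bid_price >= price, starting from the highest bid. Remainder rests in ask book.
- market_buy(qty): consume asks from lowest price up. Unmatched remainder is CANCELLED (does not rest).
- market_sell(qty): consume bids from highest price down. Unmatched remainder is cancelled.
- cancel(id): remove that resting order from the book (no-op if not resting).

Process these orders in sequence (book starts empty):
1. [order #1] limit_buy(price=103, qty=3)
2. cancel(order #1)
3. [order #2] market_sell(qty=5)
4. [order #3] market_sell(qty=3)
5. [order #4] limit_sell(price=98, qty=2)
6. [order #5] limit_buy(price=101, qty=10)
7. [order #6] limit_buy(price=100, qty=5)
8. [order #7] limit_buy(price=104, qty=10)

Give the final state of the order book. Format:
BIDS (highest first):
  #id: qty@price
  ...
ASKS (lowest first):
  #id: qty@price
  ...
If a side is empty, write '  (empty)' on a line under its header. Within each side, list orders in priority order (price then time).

After op 1 [order #1] limit_buy(price=103, qty=3): fills=none; bids=[#1:3@103] asks=[-]
After op 2 cancel(order #1): fills=none; bids=[-] asks=[-]
After op 3 [order #2] market_sell(qty=5): fills=none; bids=[-] asks=[-]
After op 4 [order #3] market_sell(qty=3): fills=none; bids=[-] asks=[-]
After op 5 [order #4] limit_sell(price=98, qty=2): fills=none; bids=[-] asks=[#4:2@98]
After op 6 [order #5] limit_buy(price=101, qty=10): fills=#5x#4:2@98; bids=[#5:8@101] asks=[-]
After op 7 [order #6] limit_buy(price=100, qty=5): fills=none; bids=[#5:8@101 #6:5@100] asks=[-]
After op 8 [order #7] limit_buy(price=104, qty=10): fills=none; bids=[#7:10@104 #5:8@101 #6:5@100] asks=[-]

Answer: BIDS (highest first):
  #7: 10@104
  #5: 8@101
  #6: 5@100
ASKS (lowest first):
  (empty)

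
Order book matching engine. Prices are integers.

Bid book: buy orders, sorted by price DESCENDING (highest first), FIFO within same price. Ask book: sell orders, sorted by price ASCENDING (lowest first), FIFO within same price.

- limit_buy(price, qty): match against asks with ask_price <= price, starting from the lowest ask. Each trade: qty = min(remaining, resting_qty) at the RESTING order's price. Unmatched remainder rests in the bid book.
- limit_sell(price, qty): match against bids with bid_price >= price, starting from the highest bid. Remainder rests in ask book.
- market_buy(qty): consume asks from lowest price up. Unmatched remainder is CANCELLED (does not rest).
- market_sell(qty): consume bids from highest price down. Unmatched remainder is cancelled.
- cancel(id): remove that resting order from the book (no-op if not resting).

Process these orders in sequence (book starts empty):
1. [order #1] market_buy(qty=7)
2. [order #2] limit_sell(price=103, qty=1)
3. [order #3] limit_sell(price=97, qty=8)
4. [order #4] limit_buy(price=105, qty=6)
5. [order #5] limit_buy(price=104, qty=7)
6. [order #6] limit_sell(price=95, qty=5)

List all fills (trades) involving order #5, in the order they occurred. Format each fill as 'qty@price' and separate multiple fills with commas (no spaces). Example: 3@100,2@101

Answer: 2@97,1@103,4@104

Derivation:
After op 1 [order #1] market_buy(qty=7): fills=none; bids=[-] asks=[-]
After op 2 [order #2] limit_sell(price=103, qty=1): fills=none; bids=[-] asks=[#2:1@103]
After op 3 [order #3] limit_sell(price=97, qty=8): fills=none; bids=[-] asks=[#3:8@97 #2:1@103]
After op 4 [order #4] limit_buy(price=105, qty=6): fills=#4x#3:6@97; bids=[-] asks=[#3:2@97 #2:1@103]
After op 5 [order #5] limit_buy(price=104, qty=7): fills=#5x#3:2@97 #5x#2:1@103; bids=[#5:4@104] asks=[-]
After op 6 [order #6] limit_sell(price=95, qty=5): fills=#5x#6:4@104; bids=[-] asks=[#6:1@95]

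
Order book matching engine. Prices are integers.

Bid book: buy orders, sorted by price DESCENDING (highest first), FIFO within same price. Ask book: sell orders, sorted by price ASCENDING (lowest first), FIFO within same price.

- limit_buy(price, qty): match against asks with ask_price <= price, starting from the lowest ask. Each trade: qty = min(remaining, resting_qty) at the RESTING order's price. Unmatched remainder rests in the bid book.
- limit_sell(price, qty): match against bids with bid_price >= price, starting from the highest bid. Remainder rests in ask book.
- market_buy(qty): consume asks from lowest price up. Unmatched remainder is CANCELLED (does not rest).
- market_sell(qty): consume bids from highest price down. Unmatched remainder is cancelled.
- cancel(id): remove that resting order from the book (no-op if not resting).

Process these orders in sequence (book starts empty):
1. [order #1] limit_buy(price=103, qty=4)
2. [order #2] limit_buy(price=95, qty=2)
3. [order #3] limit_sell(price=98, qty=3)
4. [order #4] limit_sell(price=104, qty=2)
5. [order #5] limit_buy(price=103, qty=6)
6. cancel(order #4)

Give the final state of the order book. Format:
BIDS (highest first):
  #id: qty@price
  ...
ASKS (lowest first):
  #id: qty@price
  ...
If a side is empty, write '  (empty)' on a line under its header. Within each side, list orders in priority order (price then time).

After op 1 [order #1] limit_buy(price=103, qty=4): fills=none; bids=[#1:4@103] asks=[-]
After op 2 [order #2] limit_buy(price=95, qty=2): fills=none; bids=[#1:4@103 #2:2@95] asks=[-]
After op 3 [order #3] limit_sell(price=98, qty=3): fills=#1x#3:3@103; bids=[#1:1@103 #2:2@95] asks=[-]
After op 4 [order #4] limit_sell(price=104, qty=2): fills=none; bids=[#1:1@103 #2:2@95] asks=[#4:2@104]
After op 5 [order #5] limit_buy(price=103, qty=6): fills=none; bids=[#1:1@103 #5:6@103 #2:2@95] asks=[#4:2@104]
After op 6 cancel(order #4): fills=none; bids=[#1:1@103 #5:6@103 #2:2@95] asks=[-]

Answer: BIDS (highest first):
  #1: 1@103
  #5: 6@103
  #2: 2@95
ASKS (lowest first):
  (empty)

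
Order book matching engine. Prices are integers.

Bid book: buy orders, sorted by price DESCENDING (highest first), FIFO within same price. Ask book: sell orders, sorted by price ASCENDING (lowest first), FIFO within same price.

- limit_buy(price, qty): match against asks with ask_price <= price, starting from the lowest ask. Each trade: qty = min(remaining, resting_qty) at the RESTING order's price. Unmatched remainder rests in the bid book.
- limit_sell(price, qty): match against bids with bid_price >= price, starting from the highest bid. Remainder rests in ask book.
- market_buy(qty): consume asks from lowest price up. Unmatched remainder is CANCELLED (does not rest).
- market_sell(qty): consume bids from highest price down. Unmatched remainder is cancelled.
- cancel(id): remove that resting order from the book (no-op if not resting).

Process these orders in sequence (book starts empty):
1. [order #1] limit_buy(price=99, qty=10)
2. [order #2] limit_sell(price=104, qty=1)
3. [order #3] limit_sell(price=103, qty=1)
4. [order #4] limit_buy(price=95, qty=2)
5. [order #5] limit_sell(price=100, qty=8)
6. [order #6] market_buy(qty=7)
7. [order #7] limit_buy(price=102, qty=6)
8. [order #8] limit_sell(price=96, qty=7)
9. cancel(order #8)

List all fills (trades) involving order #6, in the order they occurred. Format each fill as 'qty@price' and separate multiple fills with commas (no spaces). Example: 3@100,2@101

After op 1 [order #1] limit_buy(price=99, qty=10): fills=none; bids=[#1:10@99] asks=[-]
After op 2 [order #2] limit_sell(price=104, qty=1): fills=none; bids=[#1:10@99] asks=[#2:1@104]
After op 3 [order #3] limit_sell(price=103, qty=1): fills=none; bids=[#1:10@99] asks=[#3:1@103 #2:1@104]
After op 4 [order #4] limit_buy(price=95, qty=2): fills=none; bids=[#1:10@99 #4:2@95] asks=[#3:1@103 #2:1@104]
After op 5 [order #5] limit_sell(price=100, qty=8): fills=none; bids=[#1:10@99 #4:2@95] asks=[#5:8@100 #3:1@103 #2:1@104]
After op 6 [order #6] market_buy(qty=7): fills=#6x#5:7@100; bids=[#1:10@99 #4:2@95] asks=[#5:1@100 #3:1@103 #2:1@104]
After op 7 [order #7] limit_buy(price=102, qty=6): fills=#7x#5:1@100; bids=[#7:5@102 #1:10@99 #4:2@95] asks=[#3:1@103 #2:1@104]
After op 8 [order #8] limit_sell(price=96, qty=7): fills=#7x#8:5@102 #1x#8:2@99; bids=[#1:8@99 #4:2@95] asks=[#3:1@103 #2:1@104]
After op 9 cancel(order #8): fills=none; bids=[#1:8@99 #4:2@95] asks=[#3:1@103 #2:1@104]

Answer: 7@100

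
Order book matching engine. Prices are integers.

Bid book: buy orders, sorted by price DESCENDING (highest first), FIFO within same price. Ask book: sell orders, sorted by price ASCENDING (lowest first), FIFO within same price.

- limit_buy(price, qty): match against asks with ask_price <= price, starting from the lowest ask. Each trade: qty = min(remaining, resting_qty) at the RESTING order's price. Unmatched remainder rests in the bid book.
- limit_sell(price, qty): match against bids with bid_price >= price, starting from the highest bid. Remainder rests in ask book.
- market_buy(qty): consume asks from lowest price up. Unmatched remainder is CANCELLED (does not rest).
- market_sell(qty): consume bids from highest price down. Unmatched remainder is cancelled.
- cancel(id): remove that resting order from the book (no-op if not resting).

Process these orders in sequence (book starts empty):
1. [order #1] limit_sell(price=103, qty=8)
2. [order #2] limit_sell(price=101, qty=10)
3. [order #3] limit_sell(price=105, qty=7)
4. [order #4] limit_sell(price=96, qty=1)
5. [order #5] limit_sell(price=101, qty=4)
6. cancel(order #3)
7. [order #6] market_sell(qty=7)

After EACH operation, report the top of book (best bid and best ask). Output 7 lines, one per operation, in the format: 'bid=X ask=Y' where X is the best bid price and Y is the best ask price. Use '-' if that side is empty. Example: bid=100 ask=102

Answer: bid=- ask=103
bid=- ask=101
bid=- ask=101
bid=- ask=96
bid=- ask=96
bid=- ask=96
bid=- ask=96

Derivation:
After op 1 [order #1] limit_sell(price=103, qty=8): fills=none; bids=[-] asks=[#1:8@103]
After op 2 [order #2] limit_sell(price=101, qty=10): fills=none; bids=[-] asks=[#2:10@101 #1:8@103]
After op 3 [order #3] limit_sell(price=105, qty=7): fills=none; bids=[-] asks=[#2:10@101 #1:8@103 #3:7@105]
After op 4 [order #4] limit_sell(price=96, qty=1): fills=none; bids=[-] asks=[#4:1@96 #2:10@101 #1:8@103 #3:7@105]
After op 5 [order #5] limit_sell(price=101, qty=4): fills=none; bids=[-] asks=[#4:1@96 #2:10@101 #5:4@101 #1:8@103 #3:7@105]
After op 6 cancel(order #3): fills=none; bids=[-] asks=[#4:1@96 #2:10@101 #5:4@101 #1:8@103]
After op 7 [order #6] market_sell(qty=7): fills=none; bids=[-] asks=[#4:1@96 #2:10@101 #5:4@101 #1:8@103]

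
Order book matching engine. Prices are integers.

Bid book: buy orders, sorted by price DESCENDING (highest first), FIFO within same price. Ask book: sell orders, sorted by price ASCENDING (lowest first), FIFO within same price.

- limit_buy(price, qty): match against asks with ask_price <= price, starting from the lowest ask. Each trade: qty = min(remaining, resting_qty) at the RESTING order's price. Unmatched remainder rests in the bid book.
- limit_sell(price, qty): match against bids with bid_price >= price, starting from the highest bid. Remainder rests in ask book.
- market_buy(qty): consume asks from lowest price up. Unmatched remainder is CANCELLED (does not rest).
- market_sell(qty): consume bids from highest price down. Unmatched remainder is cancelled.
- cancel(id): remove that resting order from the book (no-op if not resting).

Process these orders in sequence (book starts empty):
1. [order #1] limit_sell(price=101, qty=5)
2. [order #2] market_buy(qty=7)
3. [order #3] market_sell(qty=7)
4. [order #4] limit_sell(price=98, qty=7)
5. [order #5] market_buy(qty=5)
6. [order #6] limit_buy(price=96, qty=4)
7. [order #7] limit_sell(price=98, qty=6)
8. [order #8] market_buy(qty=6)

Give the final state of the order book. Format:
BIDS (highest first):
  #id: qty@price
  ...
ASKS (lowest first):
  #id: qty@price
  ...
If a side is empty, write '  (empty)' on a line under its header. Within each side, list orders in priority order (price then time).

Answer: BIDS (highest first):
  #6: 4@96
ASKS (lowest first):
  #7: 2@98

Derivation:
After op 1 [order #1] limit_sell(price=101, qty=5): fills=none; bids=[-] asks=[#1:5@101]
After op 2 [order #2] market_buy(qty=7): fills=#2x#1:5@101; bids=[-] asks=[-]
After op 3 [order #3] market_sell(qty=7): fills=none; bids=[-] asks=[-]
After op 4 [order #4] limit_sell(price=98, qty=7): fills=none; bids=[-] asks=[#4:7@98]
After op 5 [order #5] market_buy(qty=5): fills=#5x#4:5@98; bids=[-] asks=[#4:2@98]
After op 6 [order #6] limit_buy(price=96, qty=4): fills=none; bids=[#6:4@96] asks=[#4:2@98]
After op 7 [order #7] limit_sell(price=98, qty=6): fills=none; bids=[#6:4@96] asks=[#4:2@98 #7:6@98]
After op 8 [order #8] market_buy(qty=6): fills=#8x#4:2@98 #8x#7:4@98; bids=[#6:4@96] asks=[#7:2@98]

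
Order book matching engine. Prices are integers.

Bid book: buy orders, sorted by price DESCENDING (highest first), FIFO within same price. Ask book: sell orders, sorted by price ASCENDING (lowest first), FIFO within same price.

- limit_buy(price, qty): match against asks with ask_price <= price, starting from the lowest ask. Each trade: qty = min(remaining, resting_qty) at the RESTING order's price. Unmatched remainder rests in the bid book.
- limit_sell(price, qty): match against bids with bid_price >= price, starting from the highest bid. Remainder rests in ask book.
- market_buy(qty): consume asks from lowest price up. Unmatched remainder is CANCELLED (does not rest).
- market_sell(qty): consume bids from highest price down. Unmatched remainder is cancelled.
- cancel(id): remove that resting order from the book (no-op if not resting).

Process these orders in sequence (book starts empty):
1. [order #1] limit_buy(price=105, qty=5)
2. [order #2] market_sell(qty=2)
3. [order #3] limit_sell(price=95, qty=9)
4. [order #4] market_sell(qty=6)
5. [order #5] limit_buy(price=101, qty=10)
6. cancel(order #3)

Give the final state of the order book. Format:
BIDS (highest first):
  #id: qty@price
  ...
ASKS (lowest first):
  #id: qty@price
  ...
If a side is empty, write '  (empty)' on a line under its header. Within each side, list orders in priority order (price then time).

Answer: BIDS (highest first):
  #5: 4@101
ASKS (lowest first):
  (empty)

Derivation:
After op 1 [order #1] limit_buy(price=105, qty=5): fills=none; bids=[#1:5@105] asks=[-]
After op 2 [order #2] market_sell(qty=2): fills=#1x#2:2@105; bids=[#1:3@105] asks=[-]
After op 3 [order #3] limit_sell(price=95, qty=9): fills=#1x#3:3@105; bids=[-] asks=[#3:6@95]
After op 4 [order #4] market_sell(qty=6): fills=none; bids=[-] asks=[#3:6@95]
After op 5 [order #5] limit_buy(price=101, qty=10): fills=#5x#3:6@95; bids=[#5:4@101] asks=[-]
After op 6 cancel(order #3): fills=none; bids=[#5:4@101] asks=[-]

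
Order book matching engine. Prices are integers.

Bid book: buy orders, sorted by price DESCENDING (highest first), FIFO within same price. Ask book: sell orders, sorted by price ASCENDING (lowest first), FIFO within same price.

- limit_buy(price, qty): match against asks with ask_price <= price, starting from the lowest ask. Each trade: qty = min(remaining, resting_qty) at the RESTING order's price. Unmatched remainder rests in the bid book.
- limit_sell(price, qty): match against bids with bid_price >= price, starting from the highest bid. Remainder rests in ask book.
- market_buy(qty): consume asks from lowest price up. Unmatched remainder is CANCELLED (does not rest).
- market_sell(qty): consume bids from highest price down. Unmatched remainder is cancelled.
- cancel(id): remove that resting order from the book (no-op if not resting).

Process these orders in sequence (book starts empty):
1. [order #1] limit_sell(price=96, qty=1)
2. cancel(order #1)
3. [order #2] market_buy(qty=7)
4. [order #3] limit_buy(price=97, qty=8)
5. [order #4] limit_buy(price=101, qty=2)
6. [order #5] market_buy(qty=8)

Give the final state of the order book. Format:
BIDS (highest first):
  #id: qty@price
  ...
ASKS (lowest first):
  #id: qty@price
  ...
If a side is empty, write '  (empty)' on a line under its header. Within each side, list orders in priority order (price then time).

After op 1 [order #1] limit_sell(price=96, qty=1): fills=none; bids=[-] asks=[#1:1@96]
After op 2 cancel(order #1): fills=none; bids=[-] asks=[-]
After op 3 [order #2] market_buy(qty=7): fills=none; bids=[-] asks=[-]
After op 4 [order #3] limit_buy(price=97, qty=8): fills=none; bids=[#3:8@97] asks=[-]
After op 5 [order #4] limit_buy(price=101, qty=2): fills=none; bids=[#4:2@101 #3:8@97] asks=[-]
After op 6 [order #5] market_buy(qty=8): fills=none; bids=[#4:2@101 #3:8@97] asks=[-]

Answer: BIDS (highest first):
  #4: 2@101
  #3: 8@97
ASKS (lowest first):
  (empty)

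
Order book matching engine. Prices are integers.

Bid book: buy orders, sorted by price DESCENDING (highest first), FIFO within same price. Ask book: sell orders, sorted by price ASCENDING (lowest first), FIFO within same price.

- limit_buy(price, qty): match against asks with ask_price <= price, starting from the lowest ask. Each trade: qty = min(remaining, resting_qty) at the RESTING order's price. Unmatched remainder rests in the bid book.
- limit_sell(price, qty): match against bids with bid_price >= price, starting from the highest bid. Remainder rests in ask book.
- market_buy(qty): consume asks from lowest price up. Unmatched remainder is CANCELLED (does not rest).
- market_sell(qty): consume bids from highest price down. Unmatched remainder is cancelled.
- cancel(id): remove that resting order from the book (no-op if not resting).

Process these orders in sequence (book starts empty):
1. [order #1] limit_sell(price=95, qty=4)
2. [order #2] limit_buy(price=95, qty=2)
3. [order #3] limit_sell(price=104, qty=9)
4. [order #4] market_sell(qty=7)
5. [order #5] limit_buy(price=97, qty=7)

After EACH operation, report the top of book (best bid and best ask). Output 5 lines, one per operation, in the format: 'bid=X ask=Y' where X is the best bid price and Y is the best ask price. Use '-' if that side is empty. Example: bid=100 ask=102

After op 1 [order #1] limit_sell(price=95, qty=4): fills=none; bids=[-] asks=[#1:4@95]
After op 2 [order #2] limit_buy(price=95, qty=2): fills=#2x#1:2@95; bids=[-] asks=[#1:2@95]
After op 3 [order #3] limit_sell(price=104, qty=9): fills=none; bids=[-] asks=[#1:2@95 #3:9@104]
After op 4 [order #4] market_sell(qty=7): fills=none; bids=[-] asks=[#1:2@95 #3:9@104]
After op 5 [order #5] limit_buy(price=97, qty=7): fills=#5x#1:2@95; bids=[#5:5@97] asks=[#3:9@104]

Answer: bid=- ask=95
bid=- ask=95
bid=- ask=95
bid=- ask=95
bid=97 ask=104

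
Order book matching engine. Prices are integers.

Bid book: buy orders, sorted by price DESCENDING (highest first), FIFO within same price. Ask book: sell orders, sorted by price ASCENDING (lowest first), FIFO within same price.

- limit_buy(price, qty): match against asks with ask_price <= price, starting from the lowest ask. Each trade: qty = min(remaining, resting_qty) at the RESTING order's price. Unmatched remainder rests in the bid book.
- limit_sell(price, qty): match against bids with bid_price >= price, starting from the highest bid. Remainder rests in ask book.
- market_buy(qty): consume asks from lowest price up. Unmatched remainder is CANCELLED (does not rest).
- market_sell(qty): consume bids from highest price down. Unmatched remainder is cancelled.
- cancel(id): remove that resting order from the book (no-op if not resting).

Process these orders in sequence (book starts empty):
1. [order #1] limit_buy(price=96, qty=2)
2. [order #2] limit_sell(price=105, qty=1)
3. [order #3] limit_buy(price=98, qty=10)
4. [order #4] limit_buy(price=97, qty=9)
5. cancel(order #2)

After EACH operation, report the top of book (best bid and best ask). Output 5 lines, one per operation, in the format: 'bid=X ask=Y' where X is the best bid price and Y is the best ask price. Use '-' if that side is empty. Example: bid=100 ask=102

After op 1 [order #1] limit_buy(price=96, qty=2): fills=none; bids=[#1:2@96] asks=[-]
After op 2 [order #2] limit_sell(price=105, qty=1): fills=none; bids=[#1:2@96] asks=[#2:1@105]
After op 3 [order #3] limit_buy(price=98, qty=10): fills=none; bids=[#3:10@98 #1:2@96] asks=[#2:1@105]
After op 4 [order #4] limit_buy(price=97, qty=9): fills=none; bids=[#3:10@98 #4:9@97 #1:2@96] asks=[#2:1@105]
After op 5 cancel(order #2): fills=none; bids=[#3:10@98 #4:9@97 #1:2@96] asks=[-]

Answer: bid=96 ask=-
bid=96 ask=105
bid=98 ask=105
bid=98 ask=105
bid=98 ask=-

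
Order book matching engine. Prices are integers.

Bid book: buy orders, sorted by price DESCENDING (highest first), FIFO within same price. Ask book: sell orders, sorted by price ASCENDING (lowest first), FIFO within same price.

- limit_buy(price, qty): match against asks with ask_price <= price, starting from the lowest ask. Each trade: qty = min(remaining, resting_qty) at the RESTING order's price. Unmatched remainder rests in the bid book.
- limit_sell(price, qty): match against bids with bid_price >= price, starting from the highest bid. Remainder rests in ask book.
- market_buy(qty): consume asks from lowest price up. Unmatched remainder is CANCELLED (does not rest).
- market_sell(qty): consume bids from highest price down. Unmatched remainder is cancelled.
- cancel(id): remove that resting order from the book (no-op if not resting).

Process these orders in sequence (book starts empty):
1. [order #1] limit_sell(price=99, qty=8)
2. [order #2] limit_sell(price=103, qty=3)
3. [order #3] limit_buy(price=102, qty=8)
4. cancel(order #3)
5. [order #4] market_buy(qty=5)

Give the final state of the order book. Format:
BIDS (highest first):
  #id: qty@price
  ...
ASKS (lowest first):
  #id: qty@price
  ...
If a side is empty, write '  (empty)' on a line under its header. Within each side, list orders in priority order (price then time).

Answer: BIDS (highest first):
  (empty)
ASKS (lowest first):
  (empty)

Derivation:
After op 1 [order #1] limit_sell(price=99, qty=8): fills=none; bids=[-] asks=[#1:8@99]
After op 2 [order #2] limit_sell(price=103, qty=3): fills=none; bids=[-] asks=[#1:8@99 #2:3@103]
After op 3 [order #3] limit_buy(price=102, qty=8): fills=#3x#1:8@99; bids=[-] asks=[#2:3@103]
After op 4 cancel(order #3): fills=none; bids=[-] asks=[#2:3@103]
After op 5 [order #4] market_buy(qty=5): fills=#4x#2:3@103; bids=[-] asks=[-]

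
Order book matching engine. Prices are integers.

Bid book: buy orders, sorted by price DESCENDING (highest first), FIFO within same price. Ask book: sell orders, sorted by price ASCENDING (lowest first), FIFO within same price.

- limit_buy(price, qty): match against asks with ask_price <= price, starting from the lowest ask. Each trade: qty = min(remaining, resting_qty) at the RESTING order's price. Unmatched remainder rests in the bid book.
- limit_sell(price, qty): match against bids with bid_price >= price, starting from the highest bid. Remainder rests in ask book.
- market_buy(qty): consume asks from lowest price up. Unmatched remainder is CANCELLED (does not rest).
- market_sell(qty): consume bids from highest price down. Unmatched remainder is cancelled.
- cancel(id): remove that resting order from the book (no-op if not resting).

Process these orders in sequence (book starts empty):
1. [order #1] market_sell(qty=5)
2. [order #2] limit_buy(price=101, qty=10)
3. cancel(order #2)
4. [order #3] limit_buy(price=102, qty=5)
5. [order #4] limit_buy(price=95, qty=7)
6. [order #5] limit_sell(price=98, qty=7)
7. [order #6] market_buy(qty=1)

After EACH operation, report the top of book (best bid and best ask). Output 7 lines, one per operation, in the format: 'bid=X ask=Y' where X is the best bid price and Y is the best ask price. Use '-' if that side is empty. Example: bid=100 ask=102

Answer: bid=- ask=-
bid=101 ask=-
bid=- ask=-
bid=102 ask=-
bid=102 ask=-
bid=95 ask=98
bid=95 ask=98

Derivation:
After op 1 [order #1] market_sell(qty=5): fills=none; bids=[-] asks=[-]
After op 2 [order #2] limit_buy(price=101, qty=10): fills=none; bids=[#2:10@101] asks=[-]
After op 3 cancel(order #2): fills=none; bids=[-] asks=[-]
After op 4 [order #3] limit_buy(price=102, qty=5): fills=none; bids=[#3:5@102] asks=[-]
After op 5 [order #4] limit_buy(price=95, qty=7): fills=none; bids=[#3:5@102 #4:7@95] asks=[-]
After op 6 [order #5] limit_sell(price=98, qty=7): fills=#3x#5:5@102; bids=[#4:7@95] asks=[#5:2@98]
After op 7 [order #6] market_buy(qty=1): fills=#6x#5:1@98; bids=[#4:7@95] asks=[#5:1@98]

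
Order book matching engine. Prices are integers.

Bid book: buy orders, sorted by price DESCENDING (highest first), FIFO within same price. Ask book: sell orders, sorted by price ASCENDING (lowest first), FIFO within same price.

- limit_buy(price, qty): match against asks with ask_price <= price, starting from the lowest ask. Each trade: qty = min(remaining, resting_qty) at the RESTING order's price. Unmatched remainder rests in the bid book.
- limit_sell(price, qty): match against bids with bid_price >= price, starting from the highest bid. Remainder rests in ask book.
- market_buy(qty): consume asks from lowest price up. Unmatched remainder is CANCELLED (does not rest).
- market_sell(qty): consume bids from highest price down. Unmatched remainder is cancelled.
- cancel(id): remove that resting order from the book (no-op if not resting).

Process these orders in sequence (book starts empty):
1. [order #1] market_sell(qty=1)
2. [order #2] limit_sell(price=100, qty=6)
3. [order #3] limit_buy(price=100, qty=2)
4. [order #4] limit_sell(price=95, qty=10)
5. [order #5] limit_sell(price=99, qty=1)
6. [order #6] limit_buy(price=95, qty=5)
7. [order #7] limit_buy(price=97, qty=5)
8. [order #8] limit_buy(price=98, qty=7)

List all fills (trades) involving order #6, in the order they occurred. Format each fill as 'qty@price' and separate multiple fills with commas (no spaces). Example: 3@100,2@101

After op 1 [order #1] market_sell(qty=1): fills=none; bids=[-] asks=[-]
After op 2 [order #2] limit_sell(price=100, qty=6): fills=none; bids=[-] asks=[#2:6@100]
After op 3 [order #3] limit_buy(price=100, qty=2): fills=#3x#2:2@100; bids=[-] asks=[#2:4@100]
After op 4 [order #4] limit_sell(price=95, qty=10): fills=none; bids=[-] asks=[#4:10@95 #2:4@100]
After op 5 [order #5] limit_sell(price=99, qty=1): fills=none; bids=[-] asks=[#4:10@95 #5:1@99 #2:4@100]
After op 6 [order #6] limit_buy(price=95, qty=5): fills=#6x#4:5@95; bids=[-] asks=[#4:5@95 #5:1@99 #2:4@100]
After op 7 [order #7] limit_buy(price=97, qty=5): fills=#7x#4:5@95; bids=[-] asks=[#5:1@99 #2:4@100]
After op 8 [order #8] limit_buy(price=98, qty=7): fills=none; bids=[#8:7@98] asks=[#5:1@99 #2:4@100]

Answer: 5@95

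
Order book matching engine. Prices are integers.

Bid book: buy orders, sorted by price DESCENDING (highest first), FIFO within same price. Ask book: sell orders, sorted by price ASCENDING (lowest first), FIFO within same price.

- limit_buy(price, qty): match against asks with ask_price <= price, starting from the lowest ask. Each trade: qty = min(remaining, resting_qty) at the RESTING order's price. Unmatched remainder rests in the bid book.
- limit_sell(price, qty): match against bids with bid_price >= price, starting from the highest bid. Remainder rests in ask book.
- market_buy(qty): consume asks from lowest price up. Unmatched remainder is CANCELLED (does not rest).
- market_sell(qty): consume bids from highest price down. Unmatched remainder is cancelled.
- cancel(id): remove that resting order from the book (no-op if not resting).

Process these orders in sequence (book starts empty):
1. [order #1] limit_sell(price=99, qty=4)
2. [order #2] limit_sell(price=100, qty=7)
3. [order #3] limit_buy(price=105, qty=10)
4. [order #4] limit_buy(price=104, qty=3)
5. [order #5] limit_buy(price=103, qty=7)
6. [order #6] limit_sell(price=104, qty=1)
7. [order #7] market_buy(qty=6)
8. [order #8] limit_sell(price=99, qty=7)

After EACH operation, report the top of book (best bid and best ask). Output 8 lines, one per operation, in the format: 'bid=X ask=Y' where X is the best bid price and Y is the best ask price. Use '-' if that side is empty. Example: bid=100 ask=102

Answer: bid=- ask=99
bid=- ask=99
bid=- ask=100
bid=104 ask=-
bid=104 ask=-
bid=104 ask=-
bid=104 ask=-
bid=103 ask=-

Derivation:
After op 1 [order #1] limit_sell(price=99, qty=4): fills=none; bids=[-] asks=[#1:4@99]
After op 2 [order #2] limit_sell(price=100, qty=7): fills=none; bids=[-] asks=[#1:4@99 #2:7@100]
After op 3 [order #3] limit_buy(price=105, qty=10): fills=#3x#1:4@99 #3x#2:6@100; bids=[-] asks=[#2:1@100]
After op 4 [order #4] limit_buy(price=104, qty=3): fills=#4x#2:1@100; bids=[#4:2@104] asks=[-]
After op 5 [order #5] limit_buy(price=103, qty=7): fills=none; bids=[#4:2@104 #5:7@103] asks=[-]
After op 6 [order #6] limit_sell(price=104, qty=1): fills=#4x#6:1@104; bids=[#4:1@104 #5:7@103] asks=[-]
After op 7 [order #7] market_buy(qty=6): fills=none; bids=[#4:1@104 #5:7@103] asks=[-]
After op 8 [order #8] limit_sell(price=99, qty=7): fills=#4x#8:1@104 #5x#8:6@103; bids=[#5:1@103] asks=[-]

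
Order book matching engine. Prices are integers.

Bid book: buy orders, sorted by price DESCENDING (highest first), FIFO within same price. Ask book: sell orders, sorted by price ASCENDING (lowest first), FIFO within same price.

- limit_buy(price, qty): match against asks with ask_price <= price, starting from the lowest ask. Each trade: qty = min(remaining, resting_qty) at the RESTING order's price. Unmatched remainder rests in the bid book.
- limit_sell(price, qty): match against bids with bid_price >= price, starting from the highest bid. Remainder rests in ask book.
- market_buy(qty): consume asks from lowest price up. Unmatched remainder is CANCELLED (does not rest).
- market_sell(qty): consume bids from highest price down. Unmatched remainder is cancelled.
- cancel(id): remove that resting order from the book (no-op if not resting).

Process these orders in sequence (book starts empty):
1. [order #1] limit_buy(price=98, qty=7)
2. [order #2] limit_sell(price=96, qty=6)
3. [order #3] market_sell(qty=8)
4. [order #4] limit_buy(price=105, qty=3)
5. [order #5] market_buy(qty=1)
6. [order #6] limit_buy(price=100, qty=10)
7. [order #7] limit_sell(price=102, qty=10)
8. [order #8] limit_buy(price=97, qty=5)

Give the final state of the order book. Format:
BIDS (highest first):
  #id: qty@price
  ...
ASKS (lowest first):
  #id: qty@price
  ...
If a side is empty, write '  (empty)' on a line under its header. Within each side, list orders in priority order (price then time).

Answer: BIDS (highest first):
  #6: 10@100
  #8: 5@97
ASKS (lowest first):
  #7: 7@102

Derivation:
After op 1 [order #1] limit_buy(price=98, qty=7): fills=none; bids=[#1:7@98] asks=[-]
After op 2 [order #2] limit_sell(price=96, qty=6): fills=#1x#2:6@98; bids=[#1:1@98] asks=[-]
After op 3 [order #3] market_sell(qty=8): fills=#1x#3:1@98; bids=[-] asks=[-]
After op 4 [order #4] limit_buy(price=105, qty=3): fills=none; bids=[#4:3@105] asks=[-]
After op 5 [order #5] market_buy(qty=1): fills=none; bids=[#4:3@105] asks=[-]
After op 6 [order #6] limit_buy(price=100, qty=10): fills=none; bids=[#4:3@105 #6:10@100] asks=[-]
After op 7 [order #7] limit_sell(price=102, qty=10): fills=#4x#7:3@105; bids=[#6:10@100] asks=[#7:7@102]
After op 8 [order #8] limit_buy(price=97, qty=5): fills=none; bids=[#6:10@100 #8:5@97] asks=[#7:7@102]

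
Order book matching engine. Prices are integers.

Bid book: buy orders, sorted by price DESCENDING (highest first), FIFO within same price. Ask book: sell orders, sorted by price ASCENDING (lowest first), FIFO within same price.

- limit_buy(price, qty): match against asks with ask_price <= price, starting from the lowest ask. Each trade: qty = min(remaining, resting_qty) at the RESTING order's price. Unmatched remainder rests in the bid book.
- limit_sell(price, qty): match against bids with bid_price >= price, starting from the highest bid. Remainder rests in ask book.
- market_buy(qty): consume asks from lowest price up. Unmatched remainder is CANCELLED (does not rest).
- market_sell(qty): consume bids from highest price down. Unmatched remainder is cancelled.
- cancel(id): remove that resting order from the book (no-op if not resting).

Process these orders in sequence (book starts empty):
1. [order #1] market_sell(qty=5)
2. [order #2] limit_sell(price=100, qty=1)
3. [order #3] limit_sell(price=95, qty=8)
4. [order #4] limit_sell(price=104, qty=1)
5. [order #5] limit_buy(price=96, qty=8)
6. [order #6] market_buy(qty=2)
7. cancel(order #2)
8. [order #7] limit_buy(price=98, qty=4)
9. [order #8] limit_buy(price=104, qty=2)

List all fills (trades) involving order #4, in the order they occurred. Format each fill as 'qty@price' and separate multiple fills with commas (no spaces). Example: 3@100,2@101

After op 1 [order #1] market_sell(qty=5): fills=none; bids=[-] asks=[-]
After op 2 [order #2] limit_sell(price=100, qty=1): fills=none; bids=[-] asks=[#2:1@100]
After op 3 [order #3] limit_sell(price=95, qty=8): fills=none; bids=[-] asks=[#3:8@95 #2:1@100]
After op 4 [order #4] limit_sell(price=104, qty=1): fills=none; bids=[-] asks=[#3:8@95 #2:1@100 #4:1@104]
After op 5 [order #5] limit_buy(price=96, qty=8): fills=#5x#3:8@95; bids=[-] asks=[#2:1@100 #4:1@104]
After op 6 [order #6] market_buy(qty=2): fills=#6x#2:1@100 #6x#4:1@104; bids=[-] asks=[-]
After op 7 cancel(order #2): fills=none; bids=[-] asks=[-]
After op 8 [order #7] limit_buy(price=98, qty=4): fills=none; bids=[#7:4@98] asks=[-]
After op 9 [order #8] limit_buy(price=104, qty=2): fills=none; bids=[#8:2@104 #7:4@98] asks=[-]

Answer: 1@104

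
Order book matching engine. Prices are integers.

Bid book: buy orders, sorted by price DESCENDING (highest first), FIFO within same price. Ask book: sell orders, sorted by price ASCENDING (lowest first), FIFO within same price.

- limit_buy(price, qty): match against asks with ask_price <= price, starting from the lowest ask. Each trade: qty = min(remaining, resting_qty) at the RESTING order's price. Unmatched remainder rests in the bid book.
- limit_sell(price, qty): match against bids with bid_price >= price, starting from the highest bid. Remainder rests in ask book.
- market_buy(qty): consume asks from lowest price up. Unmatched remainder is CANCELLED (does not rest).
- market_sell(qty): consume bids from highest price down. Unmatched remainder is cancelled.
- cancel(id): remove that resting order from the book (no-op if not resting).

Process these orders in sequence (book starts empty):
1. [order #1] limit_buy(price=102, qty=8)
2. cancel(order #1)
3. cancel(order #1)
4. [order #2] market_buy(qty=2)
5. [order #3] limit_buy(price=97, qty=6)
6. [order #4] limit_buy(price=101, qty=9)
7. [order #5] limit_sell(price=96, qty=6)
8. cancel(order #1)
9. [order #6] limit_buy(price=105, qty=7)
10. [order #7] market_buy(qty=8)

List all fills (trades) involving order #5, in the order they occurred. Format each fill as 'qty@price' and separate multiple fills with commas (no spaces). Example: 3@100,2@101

Answer: 6@101

Derivation:
After op 1 [order #1] limit_buy(price=102, qty=8): fills=none; bids=[#1:8@102] asks=[-]
After op 2 cancel(order #1): fills=none; bids=[-] asks=[-]
After op 3 cancel(order #1): fills=none; bids=[-] asks=[-]
After op 4 [order #2] market_buy(qty=2): fills=none; bids=[-] asks=[-]
After op 5 [order #3] limit_buy(price=97, qty=6): fills=none; bids=[#3:6@97] asks=[-]
After op 6 [order #4] limit_buy(price=101, qty=9): fills=none; bids=[#4:9@101 #3:6@97] asks=[-]
After op 7 [order #5] limit_sell(price=96, qty=6): fills=#4x#5:6@101; bids=[#4:3@101 #3:6@97] asks=[-]
After op 8 cancel(order #1): fills=none; bids=[#4:3@101 #3:6@97] asks=[-]
After op 9 [order #6] limit_buy(price=105, qty=7): fills=none; bids=[#6:7@105 #4:3@101 #3:6@97] asks=[-]
After op 10 [order #7] market_buy(qty=8): fills=none; bids=[#6:7@105 #4:3@101 #3:6@97] asks=[-]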